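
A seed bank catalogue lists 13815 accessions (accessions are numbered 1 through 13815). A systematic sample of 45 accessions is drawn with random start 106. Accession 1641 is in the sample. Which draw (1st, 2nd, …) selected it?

6

k = 13815/45 = 307
position = (1641 − 106)/307 + 1 = 1535/307 + 1 = 5 + 1 = 6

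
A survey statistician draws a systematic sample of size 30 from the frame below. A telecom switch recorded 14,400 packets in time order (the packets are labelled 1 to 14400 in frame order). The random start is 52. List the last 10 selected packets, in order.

k = N/n = 14400/30 = 480
21st selection = 52 + 20×480 = 9652
22nd: 9652 + 480 = 10132
23rd: 10132 + 480 = 10612
24th: 10612 + 480 = 11092
25th: 11092 + 480 = 11572
26th: 11572 + 480 = 12052
27th: 12052 + 480 = 12532
28th: 12532 + 480 = 13012
29th: 13012 + 480 = 13492
30th: 13492 + 480 = 13972

9652, 10132, 10612, 11092, 11572, 12052, 12532, 13012, 13492, 13972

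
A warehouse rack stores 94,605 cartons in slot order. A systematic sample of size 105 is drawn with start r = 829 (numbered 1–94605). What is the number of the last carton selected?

k = 94605/105 = 901
105th selection = r + (105−1)·k = 829 + 104×901 = 829 + 93704 = 94533

94533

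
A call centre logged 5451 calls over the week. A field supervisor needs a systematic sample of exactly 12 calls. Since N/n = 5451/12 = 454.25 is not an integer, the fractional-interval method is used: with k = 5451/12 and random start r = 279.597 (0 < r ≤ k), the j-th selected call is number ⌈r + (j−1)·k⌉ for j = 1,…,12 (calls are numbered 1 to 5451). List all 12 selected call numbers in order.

280, 734, 1189, 1643, 2097, 2551, 3006, 3460, 3914, 4368, 4823, 5277

j=1: r + 0k = 279.597 → ⌈·⌉ = 280
j=2: r + 1k = 733.847 → ⌈·⌉ = 734
j=3: r + 2k = 1188.097 → ⌈·⌉ = 1189
j=4: r + 3k = 1642.347 → ⌈·⌉ = 1643
j=5: r + 4k = 2096.597 → ⌈·⌉ = 2097
j=6: r + 5k = 2550.847 → ⌈·⌉ = 2551
j=7: r + 6k = 3005.097 → ⌈·⌉ = 3006
j=8: r + 7k = 3459.347 → ⌈·⌉ = 3460
j=9: r + 8k = 3913.597 → ⌈·⌉ = 3914
j=10: r + 9k = 4367.847 → ⌈·⌉ = 4368
j=11: r + 10k = 4822.097 → ⌈·⌉ = 4823
j=12: r + 11k = 5276.347 → ⌈·⌉ = 5277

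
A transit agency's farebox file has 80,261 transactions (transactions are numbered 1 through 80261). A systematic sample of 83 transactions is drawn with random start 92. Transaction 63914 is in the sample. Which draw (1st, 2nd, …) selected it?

67

k = 80261/83 = 967
position = (63914 − 92)/967 + 1 = 63822/967 + 1 = 66 + 1 = 67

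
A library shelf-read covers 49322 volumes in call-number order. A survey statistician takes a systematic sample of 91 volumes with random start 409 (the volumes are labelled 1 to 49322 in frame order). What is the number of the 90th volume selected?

k = 49322/91 = 542
90th selection = r + (90−1)·k = 409 + 89×542 = 409 + 48238 = 48647

48647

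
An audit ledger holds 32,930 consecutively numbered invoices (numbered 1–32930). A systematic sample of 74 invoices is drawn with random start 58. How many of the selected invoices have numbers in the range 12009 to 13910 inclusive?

5

k = 32930/74 = 445
First selection ≥ 12009: 58 + ⌈(12009−58)/445⌉·445 = 58 + 27×445 = 12073
Last selection ≤ 13910: 58 + ⌊(13910−58)/445⌋·445 = 58 + 31×445 = 13853
Count = 31 − 27 + 1 = 5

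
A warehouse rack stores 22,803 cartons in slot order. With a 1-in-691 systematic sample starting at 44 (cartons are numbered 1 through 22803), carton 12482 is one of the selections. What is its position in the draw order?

k = 691
position = (12482 − 44)/691 + 1 = 12438/691 + 1 = 18 + 1 = 19

19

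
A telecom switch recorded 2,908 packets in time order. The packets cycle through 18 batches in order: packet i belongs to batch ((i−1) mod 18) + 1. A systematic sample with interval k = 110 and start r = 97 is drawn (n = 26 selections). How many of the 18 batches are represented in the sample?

Consecutive selections differ by k = 110, so their batch numbers differ by 110 mod 18 = 2.
gcd(110, 18) = 2, so the sample visits 18/2 = 9 distinct residues mod 18.
Start 97 is batch 7; the batches hit are 1, 3, 5, 7, 9, 11, 13, 15, 17.

9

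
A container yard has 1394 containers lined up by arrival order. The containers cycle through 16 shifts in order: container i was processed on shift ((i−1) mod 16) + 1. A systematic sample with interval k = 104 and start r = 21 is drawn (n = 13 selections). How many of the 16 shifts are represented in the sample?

2

Consecutive selections differ by k = 104, so their shift numbers differ by 104 mod 16 = 8.
gcd(104, 16) = 8, so the sample visits 16/8 = 2 distinct residues mod 16.
Start 21 is shift 5; the shifts hit are 5, 13.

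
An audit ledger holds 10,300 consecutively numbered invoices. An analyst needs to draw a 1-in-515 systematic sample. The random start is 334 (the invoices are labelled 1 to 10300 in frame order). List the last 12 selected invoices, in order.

9th selection = 334 + 8×515 = 4454
10th: 4454 + 515 = 4969
11th: 4969 + 515 = 5484
12th: 5484 + 515 = 5999
13th: 5999 + 515 = 6514
14th: 6514 + 515 = 7029
15th: 7029 + 515 = 7544
16th: 7544 + 515 = 8059
17th: 8059 + 515 = 8574
18th: 8574 + 515 = 9089
19th: 9089 + 515 = 9604
20th: 9604 + 515 = 10119

4454, 4969, 5484, 5999, 6514, 7029, 7544, 8059, 8574, 9089, 9604, 10119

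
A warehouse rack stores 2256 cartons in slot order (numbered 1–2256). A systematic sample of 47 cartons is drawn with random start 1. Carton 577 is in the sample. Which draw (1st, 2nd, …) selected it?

13

k = 2256/47 = 48
position = (577 − 1)/48 + 1 = 576/48 + 1 = 12 + 1 = 13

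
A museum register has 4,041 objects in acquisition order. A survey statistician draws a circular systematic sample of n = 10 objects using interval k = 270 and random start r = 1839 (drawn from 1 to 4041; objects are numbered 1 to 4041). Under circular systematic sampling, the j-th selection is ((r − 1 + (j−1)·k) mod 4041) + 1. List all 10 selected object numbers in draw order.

1839, 2109, 2379, 2649, 2919, 3189, 3459, 3729, 3999, 228

Selection 1: 1839
Selection 2: 1839 + 270 = 2109
Selection 3: 2109 + 270 = 2379
Selection 4: 2379 + 270 = 2649
Selection 5: 2649 + 270 = 2919
Selection 6: 2919 + 270 = 3189
Selection 7: 3189 + 270 = 3459
Selection 8: 3459 + 270 = 3729
Selection 9: 3729 + 270 = 3999
Selection 10: 3999 + 270 = 4269 → 4269 − 4041 = 228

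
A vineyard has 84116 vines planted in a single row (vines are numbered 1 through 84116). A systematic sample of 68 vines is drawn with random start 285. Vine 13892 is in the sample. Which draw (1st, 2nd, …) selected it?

k = 84116/68 = 1237
position = (13892 − 285)/1237 + 1 = 13607/1237 + 1 = 11 + 1 = 12

12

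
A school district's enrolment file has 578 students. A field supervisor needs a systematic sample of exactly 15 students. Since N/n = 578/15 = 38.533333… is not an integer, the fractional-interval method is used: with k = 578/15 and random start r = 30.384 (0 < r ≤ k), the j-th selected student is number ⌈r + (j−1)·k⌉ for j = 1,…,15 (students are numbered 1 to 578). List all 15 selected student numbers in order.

j=1: r + 0k = 30.384 → ⌈·⌉ = 31
j=2: r + 1k = 68.917333… → ⌈·⌉ = 69
j=3: r + 2k = 107.450666… → ⌈·⌉ = 108
j=4: r + 3k = 145.984 → ⌈·⌉ = 146
j=5: r + 4k = 184.517333… → ⌈·⌉ = 185
j=6: r + 5k = 223.050666… → ⌈·⌉ = 224
j=7: r + 6k = 261.584 → ⌈·⌉ = 262
j=8: r + 7k = 300.117333… → ⌈·⌉ = 301
j=9: r + 8k = 338.650666… → ⌈·⌉ = 339
j=10: r + 9k = 377.184 → ⌈·⌉ = 378
j=11: r + 10k = 415.717333… → ⌈·⌉ = 416
j=12: r + 11k = 454.250666… → ⌈·⌉ = 455
j=13: r + 12k = 492.784 → ⌈·⌉ = 493
j=14: r + 13k = 531.317333… → ⌈·⌉ = 532
j=15: r + 14k = 569.850666… → ⌈·⌉ = 570

31, 69, 108, 146, 185, 224, 262, 301, 339, 378, 416, 455, 493, 532, 570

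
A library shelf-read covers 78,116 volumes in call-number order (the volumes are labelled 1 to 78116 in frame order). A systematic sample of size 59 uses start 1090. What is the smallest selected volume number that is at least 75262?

k = 78116/59 = 1324
Steps past start: ⌈(75262 − 1090)/1324⌉ = ⌈74172/1324⌉ = 57
Selected volume: 1090 + 57×1324 = 76558

76558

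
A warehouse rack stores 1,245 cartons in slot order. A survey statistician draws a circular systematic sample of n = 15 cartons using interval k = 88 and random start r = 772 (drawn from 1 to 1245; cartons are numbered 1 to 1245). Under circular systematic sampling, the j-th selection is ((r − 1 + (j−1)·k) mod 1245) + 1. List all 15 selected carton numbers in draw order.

Selection 1: 772
Selection 2: 772 + 88 = 860
Selection 3: 860 + 88 = 948
Selection 4: 948 + 88 = 1036
Selection 5: 1036 + 88 = 1124
Selection 6: 1124 + 88 = 1212
Selection 7: 1212 + 88 = 1300 → 1300 − 1245 = 55
Selection 8: 55 + 88 = 143
Selection 9: 143 + 88 = 231
Selection 10: 231 + 88 = 319
Selection 11: 319 + 88 = 407
Selection 12: 407 + 88 = 495
Selection 13: 495 + 88 = 583
Selection 14: 583 + 88 = 671
Selection 15: 671 + 88 = 759

772, 860, 948, 1036, 1124, 1212, 55, 143, 231, 319, 407, 495, 583, 671, 759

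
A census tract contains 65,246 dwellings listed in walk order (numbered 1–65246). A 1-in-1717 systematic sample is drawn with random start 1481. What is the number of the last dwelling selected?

65010

k = 1717
38th selection = r + (38−1)·k = 1481 + 37×1717 = 1481 + 63529 = 65010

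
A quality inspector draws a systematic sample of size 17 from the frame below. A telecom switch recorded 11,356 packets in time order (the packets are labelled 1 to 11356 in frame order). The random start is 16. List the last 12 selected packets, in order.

k = N/n = 11356/17 = 668
6th selection = 16 + 5×668 = 3356
7th: 3356 + 668 = 4024
8th: 4024 + 668 = 4692
9th: 4692 + 668 = 5360
10th: 5360 + 668 = 6028
11th: 6028 + 668 = 6696
12th: 6696 + 668 = 7364
13th: 7364 + 668 = 8032
14th: 8032 + 668 = 8700
15th: 8700 + 668 = 9368
16th: 9368 + 668 = 10036
17th: 10036 + 668 = 10704

3356, 4024, 4692, 5360, 6028, 6696, 7364, 8032, 8700, 9368, 10036, 10704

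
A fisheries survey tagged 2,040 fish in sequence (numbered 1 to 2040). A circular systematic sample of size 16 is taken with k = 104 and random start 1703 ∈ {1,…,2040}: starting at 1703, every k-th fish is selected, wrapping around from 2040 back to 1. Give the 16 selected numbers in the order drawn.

1703, 1807, 1911, 2015, 79, 183, 287, 391, 495, 599, 703, 807, 911, 1015, 1119, 1223

Selection 1: 1703
Selection 2: 1703 + 104 = 1807
Selection 3: 1807 + 104 = 1911
Selection 4: 1911 + 104 = 2015
Selection 5: 2015 + 104 = 2119 → 2119 − 2040 = 79
Selection 6: 79 + 104 = 183
Selection 7: 183 + 104 = 287
Selection 8: 287 + 104 = 391
Selection 9: 391 + 104 = 495
Selection 10: 495 + 104 = 599
Selection 11: 599 + 104 = 703
Selection 12: 703 + 104 = 807
Selection 13: 807 + 104 = 911
Selection 14: 911 + 104 = 1015
Selection 15: 1015 + 104 = 1119
Selection 16: 1119 + 104 = 1223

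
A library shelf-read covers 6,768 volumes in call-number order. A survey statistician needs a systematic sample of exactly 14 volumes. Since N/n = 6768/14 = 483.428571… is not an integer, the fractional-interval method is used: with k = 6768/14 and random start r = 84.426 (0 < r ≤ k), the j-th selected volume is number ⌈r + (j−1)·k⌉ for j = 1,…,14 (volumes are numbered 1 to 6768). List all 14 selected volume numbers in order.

j=1: r + 0k = 84.426 → ⌈·⌉ = 85
j=2: r + 1k = 567.854571… → ⌈·⌉ = 568
j=3: r + 2k = 1051.283142… → ⌈·⌉ = 1052
j=4: r + 3k = 1534.711714… → ⌈·⌉ = 1535
j=5: r + 4k = 2018.140285… → ⌈·⌉ = 2019
j=6: r + 5k = 2501.568857… → ⌈·⌉ = 2502
j=7: r + 6k = 2984.997428… → ⌈·⌉ = 2985
j=8: r + 7k = 3468.426 → ⌈·⌉ = 3469
j=9: r + 8k = 3951.854571… → ⌈·⌉ = 3952
j=10: r + 9k = 4435.283142… → ⌈·⌉ = 4436
j=11: r + 10k = 4918.711714… → ⌈·⌉ = 4919
j=12: r + 11k = 5402.140285… → ⌈·⌉ = 5403
j=13: r + 12k = 5885.568857… → ⌈·⌉ = 5886
j=14: r + 13k = 6368.997428… → ⌈·⌉ = 6369

85, 568, 1052, 1535, 2019, 2502, 2985, 3469, 3952, 4436, 4919, 5403, 5886, 6369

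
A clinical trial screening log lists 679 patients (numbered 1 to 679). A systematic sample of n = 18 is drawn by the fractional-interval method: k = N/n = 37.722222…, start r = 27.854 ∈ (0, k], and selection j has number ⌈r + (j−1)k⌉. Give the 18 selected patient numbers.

28, 66, 104, 142, 179, 217, 255, 292, 330, 368, 406, 443, 481, 519, 556, 594, 632, 670

j=1: r + 0k = 27.854 → ⌈·⌉ = 28
j=2: r + 1k = 65.576222… → ⌈·⌉ = 66
j=3: r + 2k = 103.298444… → ⌈·⌉ = 104
j=4: r + 3k = 141.020666… → ⌈·⌉ = 142
j=5: r + 4k = 178.742888… → ⌈·⌉ = 179
j=6: r + 5k = 216.465111… → ⌈·⌉ = 217
j=7: r + 6k = 254.187333… → ⌈·⌉ = 255
j=8: r + 7k = 291.909555… → ⌈·⌉ = 292
j=9: r + 8k = 329.631777… → ⌈·⌉ = 330
j=10: r + 9k = 367.354 → ⌈·⌉ = 368
j=11: r + 10k = 405.076222… → ⌈·⌉ = 406
j=12: r + 11k = 442.798444… → ⌈·⌉ = 443
j=13: r + 12k = 480.520666… → ⌈·⌉ = 481
j=14: r + 13k = 518.242888… → ⌈·⌉ = 519
j=15: r + 14k = 555.965111… → ⌈·⌉ = 556
j=16: r + 15k = 593.687333… → ⌈·⌉ = 594
j=17: r + 16k = 631.409555… → ⌈·⌉ = 632
j=18: r + 17k = 669.131777… → ⌈·⌉ = 670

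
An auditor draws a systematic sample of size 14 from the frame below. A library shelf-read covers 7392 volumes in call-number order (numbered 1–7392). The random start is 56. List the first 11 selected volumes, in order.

k = N/n = 7392/14 = 528
volume 1: 56
volume 2: 56 + 528 = 584
volume 3: 584 + 528 = 1112
volume 4: 1112 + 528 = 1640
volume 5: 1640 + 528 = 2168
volume 6: 2168 + 528 = 2696
volume 7: 2696 + 528 = 3224
volume 8: 3224 + 528 = 3752
volume 9: 3752 + 528 = 4280
volume 10: 4280 + 528 = 4808
volume 11: 4808 + 528 = 5336

56, 584, 1112, 1640, 2168, 2696, 3224, 3752, 4280, 4808, 5336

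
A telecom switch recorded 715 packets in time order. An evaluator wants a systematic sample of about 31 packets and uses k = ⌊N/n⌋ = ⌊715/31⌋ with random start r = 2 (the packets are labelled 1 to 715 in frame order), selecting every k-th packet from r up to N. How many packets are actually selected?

32

k = ⌊715/31⌋ = 23
Achieved size = ⌊(715 − 2)/23⌋ + 1 = ⌊713/23⌋ + 1 = 31 + 1 = 32
(last selection: 2 + 31×23 = 715 ≤ 715; next would be 738 > 715)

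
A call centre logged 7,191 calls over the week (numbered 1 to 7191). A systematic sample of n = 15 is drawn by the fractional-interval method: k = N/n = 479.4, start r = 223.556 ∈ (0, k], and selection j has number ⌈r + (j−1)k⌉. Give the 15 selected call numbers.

j=1: r + 0k = 223.556 → ⌈·⌉ = 224
j=2: r + 1k = 702.956 → ⌈·⌉ = 703
j=3: r + 2k = 1182.356 → ⌈·⌉ = 1183
j=4: r + 3k = 1661.756 → ⌈·⌉ = 1662
j=5: r + 4k = 2141.156 → ⌈·⌉ = 2142
j=6: r + 5k = 2620.556 → ⌈·⌉ = 2621
j=7: r + 6k = 3099.956 → ⌈·⌉ = 3100
j=8: r + 7k = 3579.356 → ⌈·⌉ = 3580
j=9: r + 8k = 4058.756 → ⌈·⌉ = 4059
j=10: r + 9k = 4538.156 → ⌈·⌉ = 4539
j=11: r + 10k = 5017.556 → ⌈·⌉ = 5018
j=12: r + 11k = 5496.956 → ⌈·⌉ = 5497
j=13: r + 12k = 5976.356 → ⌈·⌉ = 5977
j=14: r + 13k = 6455.756 → ⌈·⌉ = 6456
j=15: r + 14k = 6935.156 → ⌈·⌉ = 6936

224, 703, 1183, 1662, 2142, 2621, 3100, 3580, 4059, 4539, 5018, 5497, 5977, 6456, 6936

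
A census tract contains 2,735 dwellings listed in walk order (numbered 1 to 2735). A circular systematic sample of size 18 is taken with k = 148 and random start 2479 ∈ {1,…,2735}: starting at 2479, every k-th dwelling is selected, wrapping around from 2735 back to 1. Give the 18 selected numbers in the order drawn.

2479, 2627, 40, 188, 336, 484, 632, 780, 928, 1076, 1224, 1372, 1520, 1668, 1816, 1964, 2112, 2260

Selection 1: 2479
Selection 2: 2479 + 148 = 2627
Selection 3: 2627 + 148 = 2775 → 2775 − 2735 = 40
Selection 4: 40 + 148 = 188
Selection 5: 188 + 148 = 336
Selection 6: 336 + 148 = 484
Selection 7: 484 + 148 = 632
Selection 8: 632 + 148 = 780
Selection 9: 780 + 148 = 928
Selection 10: 928 + 148 = 1076
Selection 11: 1076 + 148 = 1224
Selection 12: 1224 + 148 = 1372
Selection 13: 1372 + 148 = 1520
Selection 14: 1520 + 148 = 1668
Selection 15: 1668 + 148 = 1816
Selection 16: 1816 + 148 = 1964
Selection 17: 1964 + 148 = 2112
Selection 18: 2112 + 148 = 2260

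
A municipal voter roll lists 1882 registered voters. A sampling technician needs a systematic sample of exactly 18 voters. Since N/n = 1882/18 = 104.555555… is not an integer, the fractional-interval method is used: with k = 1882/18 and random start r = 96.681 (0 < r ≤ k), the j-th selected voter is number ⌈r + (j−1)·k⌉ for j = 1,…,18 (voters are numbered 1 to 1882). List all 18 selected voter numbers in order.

97, 202, 306, 411, 515, 620, 725, 829, 934, 1038, 1143, 1247, 1352, 1456, 1561, 1666, 1770, 1875

j=1: r + 0k = 96.681 → ⌈·⌉ = 97
j=2: r + 1k = 201.236555… → ⌈·⌉ = 202
j=3: r + 2k = 305.792111… → ⌈·⌉ = 306
j=4: r + 3k = 410.347666… → ⌈·⌉ = 411
j=5: r + 4k = 514.903222… → ⌈·⌉ = 515
j=6: r + 5k = 619.458777… → ⌈·⌉ = 620
j=7: r + 6k = 724.014333… → ⌈·⌉ = 725
j=8: r + 7k = 828.569888… → ⌈·⌉ = 829
j=9: r + 8k = 933.125444… → ⌈·⌉ = 934
j=10: r + 9k = 1037.681 → ⌈·⌉ = 1038
j=11: r + 10k = 1142.236555… → ⌈·⌉ = 1143
j=12: r + 11k = 1246.792111… → ⌈·⌉ = 1247
j=13: r + 12k = 1351.347666… → ⌈·⌉ = 1352
j=14: r + 13k = 1455.903222… → ⌈·⌉ = 1456
j=15: r + 14k = 1560.458777… → ⌈·⌉ = 1561
j=16: r + 15k = 1665.014333… → ⌈·⌉ = 1666
j=17: r + 16k = 1769.569888… → ⌈·⌉ = 1770
j=18: r + 17k = 1874.125444… → ⌈·⌉ = 1875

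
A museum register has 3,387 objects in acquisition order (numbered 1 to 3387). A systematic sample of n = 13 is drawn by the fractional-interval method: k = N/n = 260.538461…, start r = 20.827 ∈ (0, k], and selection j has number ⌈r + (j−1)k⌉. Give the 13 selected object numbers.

21, 282, 542, 803, 1063, 1324, 1585, 1845, 2106, 2366, 2627, 2887, 3148

j=1: r + 0k = 20.827 → ⌈·⌉ = 21
j=2: r + 1k = 281.365461… → ⌈·⌉ = 282
j=3: r + 2k = 541.903923… → ⌈·⌉ = 542
j=4: r + 3k = 802.442384… → ⌈·⌉ = 803
j=5: r + 4k = 1062.980846… → ⌈·⌉ = 1063
j=6: r + 5k = 1323.519307… → ⌈·⌉ = 1324
j=7: r + 6k = 1584.057769… → ⌈·⌉ = 1585
j=8: r + 7k = 1844.596230… → ⌈·⌉ = 1845
j=9: r + 8k = 2105.134692… → ⌈·⌉ = 2106
j=10: r + 9k = 2365.673153… → ⌈·⌉ = 2366
j=11: r + 10k = 2626.211615… → ⌈·⌉ = 2627
j=12: r + 11k = 2886.750076… → ⌈·⌉ = 2887
j=13: r + 12k = 3147.288538… → ⌈·⌉ = 3148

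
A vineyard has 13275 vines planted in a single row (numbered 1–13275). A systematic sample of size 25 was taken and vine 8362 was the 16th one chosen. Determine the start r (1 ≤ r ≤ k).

397

k = 13275/25 = 531
r = 8362 − (16−1)×531 = 8362 − 7965 = 397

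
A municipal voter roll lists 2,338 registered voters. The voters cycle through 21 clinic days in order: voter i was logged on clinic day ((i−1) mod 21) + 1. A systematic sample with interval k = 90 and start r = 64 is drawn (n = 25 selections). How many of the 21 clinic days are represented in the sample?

7

Consecutive selections differ by k = 90, so their clinic day numbers differ by 90 mod 21 = 6.
gcd(90, 21) = 3, so the sample visits 21/3 = 7 distinct residues mod 21.
Start 64 is clinic day 1; the clinic days hit are 1, 4, 7, 10, 13, 16, 19.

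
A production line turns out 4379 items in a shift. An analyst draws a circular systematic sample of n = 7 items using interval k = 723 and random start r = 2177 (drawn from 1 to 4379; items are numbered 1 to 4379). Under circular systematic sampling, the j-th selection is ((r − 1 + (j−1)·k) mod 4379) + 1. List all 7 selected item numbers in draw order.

2177, 2900, 3623, 4346, 690, 1413, 2136

Selection 1: 2177
Selection 2: 2177 + 723 = 2900
Selection 3: 2900 + 723 = 3623
Selection 4: 3623 + 723 = 4346
Selection 5: 4346 + 723 = 5069 → 5069 − 4379 = 690
Selection 6: 690 + 723 = 1413
Selection 7: 1413 + 723 = 2136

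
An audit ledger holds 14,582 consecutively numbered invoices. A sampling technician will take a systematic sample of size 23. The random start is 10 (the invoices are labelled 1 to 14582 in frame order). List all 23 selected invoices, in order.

10, 644, 1278, 1912, 2546, 3180, 3814, 4448, 5082, 5716, 6350, 6984, 7618, 8252, 8886, 9520, 10154, 10788, 11422, 12056, 12690, 13324, 13958

k = N/n = 14582/23 = 634
invoice 1: 10
invoice 2: 10 + 634 = 644
invoice 3: 644 + 634 = 1278
invoice 4: 1278 + 634 = 1912
invoice 5: 1912 + 634 = 2546
invoice 6: 2546 + 634 = 3180
invoice 7: 3180 + 634 = 3814
invoice 8: 3814 + 634 = 4448
invoice 9: 4448 + 634 = 5082
invoice 10: 5082 + 634 = 5716
invoice 11: 5716 + 634 = 6350
invoice 12: 6350 + 634 = 6984
invoice 13: 6984 + 634 = 7618
invoice 14: 7618 + 634 = 8252
invoice 15: 8252 + 634 = 8886
invoice 16: 8886 + 634 = 9520
invoice 17: 9520 + 634 = 10154
invoice 18: 10154 + 634 = 10788
invoice 19: 10788 + 634 = 11422
invoice 20: 11422 + 634 = 12056
invoice 21: 12056 + 634 = 12690
invoice 22: 12690 + 634 = 13324
invoice 23: 13324 + 634 = 13958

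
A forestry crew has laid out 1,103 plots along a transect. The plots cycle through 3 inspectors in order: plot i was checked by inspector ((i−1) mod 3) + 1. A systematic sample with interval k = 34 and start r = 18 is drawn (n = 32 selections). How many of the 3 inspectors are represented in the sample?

3

Consecutive selections differ by k = 34, so their inspector numbers differ by 34 mod 3 = 1.
gcd(34, 3) = 1, so the sample visits 3/1 = 3 distinct residues mod 3.
Start 18 is inspector 3; the inspectors hit are 1, 2, 3.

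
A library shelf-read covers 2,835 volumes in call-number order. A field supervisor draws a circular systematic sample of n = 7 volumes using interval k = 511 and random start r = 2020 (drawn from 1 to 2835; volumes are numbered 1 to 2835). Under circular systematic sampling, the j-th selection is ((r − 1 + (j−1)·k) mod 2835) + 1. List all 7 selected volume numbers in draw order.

2020, 2531, 207, 718, 1229, 1740, 2251

Selection 1: 2020
Selection 2: 2020 + 511 = 2531
Selection 3: 2531 + 511 = 3042 → 3042 − 2835 = 207
Selection 4: 207 + 511 = 718
Selection 5: 718 + 511 = 1229
Selection 6: 1229 + 511 = 1740
Selection 7: 1740 + 511 = 2251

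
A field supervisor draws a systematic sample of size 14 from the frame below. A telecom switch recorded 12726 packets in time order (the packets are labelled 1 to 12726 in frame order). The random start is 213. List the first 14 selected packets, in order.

213, 1122, 2031, 2940, 3849, 4758, 5667, 6576, 7485, 8394, 9303, 10212, 11121, 12030

k = N/n = 12726/14 = 909
packet 1: 213
packet 2: 213 + 909 = 1122
packet 3: 1122 + 909 = 2031
packet 4: 2031 + 909 = 2940
packet 5: 2940 + 909 = 3849
packet 6: 3849 + 909 = 4758
packet 7: 4758 + 909 = 5667
packet 8: 5667 + 909 = 6576
packet 9: 6576 + 909 = 7485
packet 10: 7485 + 909 = 8394
packet 11: 8394 + 909 = 9303
packet 12: 9303 + 909 = 10212
packet 13: 10212 + 909 = 11121
packet 14: 11121 + 909 = 12030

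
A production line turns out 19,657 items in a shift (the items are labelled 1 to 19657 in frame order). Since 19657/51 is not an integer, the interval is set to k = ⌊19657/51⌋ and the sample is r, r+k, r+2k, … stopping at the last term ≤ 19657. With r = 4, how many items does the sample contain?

52

k = ⌊19657/51⌋ = 385
Achieved size = ⌊(19657 − 4)/385⌋ + 1 = ⌊19653/385⌋ + 1 = 51 + 1 = 52
(last selection: 4 + 51×385 = 19639 ≤ 19657; next would be 20024 > 19657)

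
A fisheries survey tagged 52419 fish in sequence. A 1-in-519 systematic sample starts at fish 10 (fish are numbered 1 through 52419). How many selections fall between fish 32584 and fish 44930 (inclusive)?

24

k = 519
First selection ≥ 32584: 10 + ⌈(32584−10)/519⌉·519 = 10 + 63×519 = 32707
Last selection ≤ 44930: 10 + ⌊(44930−10)/519⌋·519 = 10 + 86×519 = 44644
Count = 86 − 63 + 1 = 24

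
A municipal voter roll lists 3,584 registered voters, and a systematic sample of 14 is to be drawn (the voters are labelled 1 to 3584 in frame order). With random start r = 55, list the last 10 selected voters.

k = N/n = 3584/14 = 256
5th selection = 55 + 4×256 = 1079
6th: 1079 + 256 = 1335
7th: 1335 + 256 = 1591
8th: 1591 + 256 = 1847
9th: 1847 + 256 = 2103
10th: 2103 + 256 = 2359
11th: 2359 + 256 = 2615
12th: 2615 + 256 = 2871
13th: 2871 + 256 = 3127
14th: 3127 + 256 = 3383

1079, 1335, 1591, 1847, 2103, 2359, 2615, 2871, 3127, 3383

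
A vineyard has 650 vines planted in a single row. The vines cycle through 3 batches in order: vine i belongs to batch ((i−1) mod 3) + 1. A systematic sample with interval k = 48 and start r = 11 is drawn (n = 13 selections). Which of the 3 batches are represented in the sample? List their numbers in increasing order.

Consecutive selections differ by k = 48, so their batch numbers differ by 48 mod 3 = 0.
gcd(48, 3) = 3, so the sample visits 3/3 = 1 distinct residues mod 3.
Start 11 is batch 2; the batches hit are 2.

2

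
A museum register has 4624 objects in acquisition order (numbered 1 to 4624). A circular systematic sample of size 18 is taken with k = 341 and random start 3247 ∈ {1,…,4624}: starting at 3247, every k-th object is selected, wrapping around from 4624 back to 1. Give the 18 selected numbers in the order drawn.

3247, 3588, 3929, 4270, 4611, 328, 669, 1010, 1351, 1692, 2033, 2374, 2715, 3056, 3397, 3738, 4079, 4420

Selection 1: 3247
Selection 2: 3247 + 341 = 3588
Selection 3: 3588 + 341 = 3929
Selection 4: 3929 + 341 = 4270
Selection 5: 4270 + 341 = 4611
Selection 6: 4611 + 341 = 4952 → 4952 − 4624 = 328
Selection 7: 328 + 341 = 669
Selection 8: 669 + 341 = 1010
Selection 9: 1010 + 341 = 1351
Selection 10: 1351 + 341 = 1692
Selection 11: 1692 + 341 = 2033
Selection 12: 2033 + 341 = 2374
Selection 13: 2374 + 341 = 2715
Selection 14: 2715 + 341 = 3056
Selection 15: 3056 + 341 = 3397
Selection 16: 3397 + 341 = 3738
Selection 17: 3738 + 341 = 4079
Selection 18: 4079 + 341 = 4420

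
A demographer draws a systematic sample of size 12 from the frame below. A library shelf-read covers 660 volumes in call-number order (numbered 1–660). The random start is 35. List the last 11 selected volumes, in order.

k = N/n = 660/12 = 55
2nd selection = 35 + 1×55 = 90
3rd: 90 + 55 = 145
4th: 145 + 55 = 200
5th: 200 + 55 = 255
6th: 255 + 55 = 310
7th: 310 + 55 = 365
8th: 365 + 55 = 420
9th: 420 + 55 = 475
10th: 475 + 55 = 530
11th: 530 + 55 = 585
12th: 585 + 55 = 640

90, 145, 200, 255, 310, 365, 420, 475, 530, 585, 640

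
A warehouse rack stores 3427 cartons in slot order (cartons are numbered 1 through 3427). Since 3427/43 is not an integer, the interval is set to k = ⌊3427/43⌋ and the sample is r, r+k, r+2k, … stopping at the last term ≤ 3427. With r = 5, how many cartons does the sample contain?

44

k = ⌊3427/43⌋ = 79
Achieved size = ⌊(3427 − 5)/79⌋ + 1 = ⌊3422/79⌋ + 1 = 43 + 1 = 44
(last selection: 5 + 43×79 = 3402 ≤ 3427; next would be 3481 > 3427)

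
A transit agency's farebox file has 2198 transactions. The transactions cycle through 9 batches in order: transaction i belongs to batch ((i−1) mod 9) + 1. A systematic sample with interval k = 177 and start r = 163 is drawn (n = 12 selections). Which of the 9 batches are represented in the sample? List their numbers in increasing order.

1, 4, 7

Consecutive selections differ by k = 177, so their batch numbers differ by 177 mod 9 = 6.
gcd(177, 9) = 3, so the sample visits 9/3 = 3 distinct residues mod 9.
Start 163 is batch 1; the batches hit are 1, 4, 7.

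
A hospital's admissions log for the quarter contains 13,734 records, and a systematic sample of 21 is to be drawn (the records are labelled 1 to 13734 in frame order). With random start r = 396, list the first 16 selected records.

396, 1050, 1704, 2358, 3012, 3666, 4320, 4974, 5628, 6282, 6936, 7590, 8244, 8898, 9552, 10206

k = N/n = 13734/21 = 654
record 1: 396
record 2: 396 + 654 = 1050
record 3: 1050 + 654 = 1704
record 4: 1704 + 654 = 2358
record 5: 2358 + 654 = 3012
record 6: 3012 + 654 = 3666
record 7: 3666 + 654 = 4320
record 8: 4320 + 654 = 4974
record 9: 4974 + 654 = 5628
record 10: 5628 + 654 = 6282
record 11: 6282 + 654 = 6936
record 12: 6936 + 654 = 7590
record 13: 7590 + 654 = 8244
record 14: 8244 + 654 = 8898
record 15: 8898 + 654 = 9552
record 16: 9552 + 654 = 10206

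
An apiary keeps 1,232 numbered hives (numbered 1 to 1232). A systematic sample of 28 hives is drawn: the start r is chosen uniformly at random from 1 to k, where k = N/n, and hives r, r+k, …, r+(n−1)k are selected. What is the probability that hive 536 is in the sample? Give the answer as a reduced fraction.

1/44

k = 1232/28 = 44.
Hive 536 is selected iff r ≡ 536 (mod 44); exactly one such r in {1,…,44}.
Inclusion probability = 1/44.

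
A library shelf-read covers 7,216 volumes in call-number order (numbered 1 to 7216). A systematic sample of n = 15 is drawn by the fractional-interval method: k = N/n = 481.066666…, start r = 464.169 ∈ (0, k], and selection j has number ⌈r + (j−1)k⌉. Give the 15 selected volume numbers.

465, 946, 1427, 1908, 2389, 2870, 3351, 3832, 4313, 4794, 5275, 5756, 6237, 6719, 7200

j=1: r + 0k = 464.169 → ⌈·⌉ = 465
j=2: r + 1k = 945.235666… → ⌈·⌉ = 946
j=3: r + 2k = 1426.302333… → ⌈·⌉ = 1427
j=4: r + 3k = 1907.369 → ⌈·⌉ = 1908
j=5: r + 4k = 2388.435666… → ⌈·⌉ = 2389
j=6: r + 5k = 2869.502333… → ⌈·⌉ = 2870
j=7: r + 6k = 3350.569 → ⌈·⌉ = 3351
j=8: r + 7k = 3831.635666… → ⌈·⌉ = 3832
j=9: r + 8k = 4312.702333… → ⌈·⌉ = 4313
j=10: r + 9k = 4793.769 → ⌈·⌉ = 4794
j=11: r + 10k = 5274.835666… → ⌈·⌉ = 5275
j=12: r + 11k = 5755.902333… → ⌈·⌉ = 5756
j=13: r + 12k = 6236.969 → ⌈·⌉ = 6237
j=14: r + 13k = 6718.035666… → ⌈·⌉ = 6719
j=15: r + 14k = 7199.102333… → ⌈·⌉ = 7200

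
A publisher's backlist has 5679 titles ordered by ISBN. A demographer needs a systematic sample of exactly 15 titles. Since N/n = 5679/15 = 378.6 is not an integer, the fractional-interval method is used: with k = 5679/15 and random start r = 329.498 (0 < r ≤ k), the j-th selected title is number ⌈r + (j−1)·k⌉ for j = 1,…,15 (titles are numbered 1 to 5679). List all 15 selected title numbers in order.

330, 709, 1087, 1466, 1844, 2223, 2602, 2980, 3359, 3737, 4116, 4495, 4873, 5252, 5630

j=1: r + 0k = 329.498 → ⌈·⌉ = 330
j=2: r + 1k = 708.098 → ⌈·⌉ = 709
j=3: r + 2k = 1086.698 → ⌈·⌉ = 1087
j=4: r + 3k = 1465.298 → ⌈·⌉ = 1466
j=5: r + 4k = 1843.898 → ⌈·⌉ = 1844
j=6: r + 5k = 2222.498 → ⌈·⌉ = 2223
j=7: r + 6k = 2601.098 → ⌈·⌉ = 2602
j=8: r + 7k = 2979.698 → ⌈·⌉ = 2980
j=9: r + 8k = 3358.298 → ⌈·⌉ = 3359
j=10: r + 9k = 3736.898 → ⌈·⌉ = 3737
j=11: r + 10k = 4115.498 → ⌈·⌉ = 4116
j=12: r + 11k = 4494.098 → ⌈·⌉ = 4495
j=13: r + 12k = 4872.698 → ⌈·⌉ = 4873
j=14: r + 13k = 5251.298 → ⌈·⌉ = 5252
j=15: r + 14k = 5629.898 → ⌈·⌉ = 5630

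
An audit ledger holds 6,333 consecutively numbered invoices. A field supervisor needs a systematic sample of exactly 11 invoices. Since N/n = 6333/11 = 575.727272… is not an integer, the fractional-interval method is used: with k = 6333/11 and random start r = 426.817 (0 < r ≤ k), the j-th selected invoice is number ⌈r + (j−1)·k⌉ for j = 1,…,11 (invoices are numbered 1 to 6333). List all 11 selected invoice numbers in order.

427, 1003, 1579, 2154, 2730, 3306, 3882, 4457, 5033, 5609, 6185

j=1: r + 0k = 426.817 → ⌈·⌉ = 427
j=2: r + 1k = 1002.544272… → ⌈·⌉ = 1003
j=3: r + 2k = 1578.271545… → ⌈·⌉ = 1579
j=4: r + 3k = 2153.998818… → ⌈·⌉ = 2154
j=5: r + 4k = 2729.726090… → ⌈·⌉ = 2730
j=6: r + 5k = 3305.453363… → ⌈·⌉ = 3306
j=7: r + 6k = 3881.180636… → ⌈·⌉ = 3882
j=8: r + 7k = 4456.907909… → ⌈·⌉ = 4457
j=9: r + 8k = 5032.635181… → ⌈·⌉ = 5033
j=10: r + 9k = 5608.362454… → ⌈·⌉ = 5609
j=11: r + 10k = 6184.089727… → ⌈·⌉ = 6185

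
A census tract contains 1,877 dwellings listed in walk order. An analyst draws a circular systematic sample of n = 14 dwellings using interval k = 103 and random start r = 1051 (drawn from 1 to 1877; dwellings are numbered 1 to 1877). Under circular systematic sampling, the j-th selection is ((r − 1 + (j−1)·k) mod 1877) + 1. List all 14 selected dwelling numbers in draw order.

1051, 1154, 1257, 1360, 1463, 1566, 1669, 1772, 1875, 101, 204, 307, 410, 513

Selection 1: 1051
Selection 2: 1051 + 103 = 1154
Selection 3: 1154 + 103 = 1257
Selection 4: 1257 + 103 = 1360
Selection 5: 1360 + 103 = 1463
Selection 6: 1463 + 103 = 1566
Selection 7: 1566 + 103 = 1669
Selection 8: 1669 + 103 = 1772
Selection 9: 1772 + 103 = 1875
Selection 10: 1875 + 103 = 1978 → 1978 − 1877 = 101
Selection 11: 101 + 103 = 204
Selection 12: 204 + 103 = 307
Selection 13: 307 + 103 = 410
Selection 14: 410 + 103 = 513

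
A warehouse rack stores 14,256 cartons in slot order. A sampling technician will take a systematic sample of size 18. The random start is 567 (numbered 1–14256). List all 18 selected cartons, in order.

567, 1359, 2151, 2943, 3735, 4527, 5319, 6111, 6903, 7695, 8487, 9279, 10071, 10863, 11655, 12447, 13239, 14031

k = N/n = 14256/18 = 792
carton 1: 567
carton 2: 567 + 792 = 1359
carton 3: 1359 + 792 = 2151
carton 4: 2151 + 792 = 2943
carton 5: 2943 + 792 = 3735
carton 6: 3735 + 792 = 4527
carton 7: 4527 + 792 = 5319
carton 8: 5319 + 792 = 6111
carton 9: 6111 + 792 = 6903
carton 10: 6903 + 792 = 7695
carton 11: 7695 + 792 = 8487
carton 12: 8487 + 792 = 9279
carton 13: 9279 + 792 = 10071
carton 14: 10071 + 792 = 10863
carton 15: 10863 + 792 = 11655
carton 16: 11655 + 792 = 12447
carton 17: 12447 + 792 = 13239
carton 18: 13239 + 792 = 14031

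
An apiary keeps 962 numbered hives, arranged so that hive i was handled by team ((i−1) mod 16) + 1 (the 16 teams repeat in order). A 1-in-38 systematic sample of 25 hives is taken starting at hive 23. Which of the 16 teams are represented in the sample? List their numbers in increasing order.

1, 3, 5, 7, 9, 11, 13, 15

Consecutive selections differ by k = 38, so their team numbers differ by 38 mod 16 = 6.
gcd(38, 16) = 2, so the sample visits 16/2 = 8 distinct residues mod 16.
Start 23 is team 7; the teams hit are 1, 3, 5, 7, 9, 11, 13, 15.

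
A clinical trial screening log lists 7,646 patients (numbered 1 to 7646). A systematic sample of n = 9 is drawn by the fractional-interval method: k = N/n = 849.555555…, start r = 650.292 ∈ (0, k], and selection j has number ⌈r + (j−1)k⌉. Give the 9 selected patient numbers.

651, 1500, 2350, 3199, 4049, 4899, 5748, 6598, 7447

j=1: r + 0k = 650.292 → ⌈·⌉ = 651
j=2: r + 1k = 1499.847555… → ⌈·⌉ = 1500
j=3: r + 2k = 2349.403111… → ⌈·⌉ = 2350
j=4: r + 3k = 3198.958666… → ⌈·⌉ = 3199
j=5: r + 4k = 4048.514222… → ⌈·⌉ = 4049
j=6: r + 5k = 4898.069777… → ⌈·⌉ = 4899
j=7: r + 6k = 5747.625333… → ⌈·⌉ = 5748
j=8: r + 7k = 6597.180888… → ⌈·⌉ = 6598
j=9: r + 8k = 7446.736444… → ⌈·⌉ = 7447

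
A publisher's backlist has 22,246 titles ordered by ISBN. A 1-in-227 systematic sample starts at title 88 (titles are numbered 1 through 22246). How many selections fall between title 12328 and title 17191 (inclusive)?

k = 227
First selection ≥ 12328: 88 + ⌈(12328−88)/227⌉·227 = 88 + 54×227 = 12346
Last selection ≤ 17191: 88 + ⌊(17191−88)/227⌋·227 = 88 + 75×227 = 17113
Count = 75 − 54 + 1 = 22

22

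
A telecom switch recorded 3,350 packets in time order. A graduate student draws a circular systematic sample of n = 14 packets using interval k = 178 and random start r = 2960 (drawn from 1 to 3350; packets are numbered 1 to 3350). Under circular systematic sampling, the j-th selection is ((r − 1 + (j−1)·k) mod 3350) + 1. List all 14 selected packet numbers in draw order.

Selection 1: 2960
Selection 2: 2960 + 178 = 3138
Selection 3: 3138 + 178 = 3316
Selection 4: 3316 + 178 = 3494 → 3494 − 3350 = 144
Selection 5: 144 + 178 = 322
Selection 6: 322 + 178 = 500
Selection 7: 500 + 178 = 678
Selection 8: 678 + 178 = 856
Selection 9: 856 + 178 = 1034
Selection 10: 1034 + 178 = 1212
Selection 11: 1212 + 178 = 1390
Selection 12: 1390 + 178 = 1568
Selection 13: 1568 + 178 = 1746
Selection 14: 1746 + 178 = 1924

2960, 3138, 3316, 144, 322, 500, 678, 856, 1034, 1212, 1390, 1568, 1746, 1924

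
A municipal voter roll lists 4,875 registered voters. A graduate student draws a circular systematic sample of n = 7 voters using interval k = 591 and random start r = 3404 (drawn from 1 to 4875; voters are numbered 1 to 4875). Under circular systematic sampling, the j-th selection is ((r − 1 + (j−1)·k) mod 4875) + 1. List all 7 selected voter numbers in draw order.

Selection 1: 3404
Selection 2: 3404 + 591 = 3995
Selection 3: 3995 + 591 = 4586
Selection 4: 4586 + 591 = 5177 → 5177 − 4875 = 302
Selection 5: 302 + 591 = 893
Selection 6: 893 + 591 = 1484
Selection 7: 1484 + 591 = 2075

3404, 3995, 4586, 302, 893, 1484, 2075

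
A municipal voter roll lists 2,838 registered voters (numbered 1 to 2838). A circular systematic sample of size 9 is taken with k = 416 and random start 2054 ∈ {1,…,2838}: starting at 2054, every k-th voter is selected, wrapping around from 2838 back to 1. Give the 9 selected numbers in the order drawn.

Selection 1: 2054
Selection 2: 2054 + 416 = 2470
Selection 3: 2470 + 416 = 2886 → 2886 − 2838 = 48
Selection 4: 48 + 416 = 464
Selection 5: 464 + 416 = 880
Selection 6: 880 + 416 = 1296
Selection 7: 1296 + 416 = 1712
Selection 8: 1712 + 416 = 2128
Selection 9: 2128 + 416 = 2544

2054, 2470, 48, 464, 880, 1296, 1712, 2128, 2544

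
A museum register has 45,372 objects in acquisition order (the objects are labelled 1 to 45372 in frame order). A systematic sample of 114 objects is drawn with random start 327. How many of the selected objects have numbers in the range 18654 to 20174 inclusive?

3

k = 45372/114 = 398
First selection ≥ 18654: 327 + ⌈(18654−327)/398⌉·398 = 327 + 47×398 = 19033
Last selection ≤ 20174: 327 + ⌊(20174−327)/398⌋·398 = 327 + 49×398 = 19829
Count = 49 − 47 + 1 = 3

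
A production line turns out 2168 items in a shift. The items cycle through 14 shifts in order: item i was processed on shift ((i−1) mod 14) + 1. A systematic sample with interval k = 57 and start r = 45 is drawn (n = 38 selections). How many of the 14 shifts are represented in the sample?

14

Consecutive selections differ by k = 57, so their shift numbers differ by 57 mod 14 = 1.
gcd(57, 14) = 1, so the sample visits 14/1 = 14 distinct residues mod 14.
Start 45 is shift 3; the shifts hit are 1, 2, 3, 4, 5, 6, 7, 8, 9, 10, 11, 12, 13, 14.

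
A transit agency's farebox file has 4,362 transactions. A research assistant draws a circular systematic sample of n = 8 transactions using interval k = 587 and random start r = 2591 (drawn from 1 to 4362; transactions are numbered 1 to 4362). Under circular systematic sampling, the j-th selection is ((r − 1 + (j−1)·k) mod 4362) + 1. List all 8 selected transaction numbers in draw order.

2591, 3178, 3765, 4352, 577, 1164, 1751, 2338

Selection 1: 2591
Selection 2: 2591 + 587 = 3178
Selection 3: 3178 + 587 = 3765
Selection 4: 3765 + 587 = 4352
Selection 5: 4352 + 587 = 4939 → 4939 − 4362 = 577
Selection 6: 577 + 587 = 1164
Selection 7: 1164 + 587 = 1751
Selection 8: 1751 + 587 = 2338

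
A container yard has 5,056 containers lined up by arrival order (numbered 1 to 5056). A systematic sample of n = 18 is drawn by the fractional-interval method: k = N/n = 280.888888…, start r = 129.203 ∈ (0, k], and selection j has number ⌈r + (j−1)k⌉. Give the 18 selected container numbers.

130, 411, 691, 972, 1253, 1534, 1815, 2096, 2377, 2658, 2939, 3219, 3500, 3781, 4062, 4343, 4624, 4905

j=1: r + 0k = 129.203 → ⌈·⌉ = 130
j=2: r + 1k = 410.091888… → ⌈·⌉ = 411
j=3: r + 2k = 690.980777… → ⌈·⌉ = 691
j=4: r + 3k = 971.869666… → ⌈·⌉ = 972
j=5: r + 4k = 1252.758555… → ⌈·⌉ = 1253
j=6: r + 5k = 1533.647444… → ⌈·⌉ = 1534
j=7: r + 6k = 1814.536333… → ⌈·⌉ = 1815
j=8: r + 7k = 2095.425222… → ⌈·⌉ = 2096
j=9: r + 8k = 2376.314111… → ⌈·⌉ = 2377
j=10: r + 9k = 2657.203 → ⌈·⌉ = 2658
j=11: r + 10k = 2938.091888… → ⌈·⌉ = 2939
j=12: r + 11k = 3218.980777… → ⌈·⌉ = 3219
j=13: r + 12k = 3499.869666… → ⌈·⌉ = 3500
j=14: r + 13k = 3780.758555… → ⌈·⌉ = 3781
j=15: r + 14k = 4061.647444… → ⌈·⌉ = 4062
j=16: r + 15k = 4342.536333… → ⌈·⌉ = 4343
j=17: r + 16k = 4623.425222… → ⌈·⌉ = 4624
j=18: r + 17k = 4904.314111… → ⌈·⌉ = 4905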